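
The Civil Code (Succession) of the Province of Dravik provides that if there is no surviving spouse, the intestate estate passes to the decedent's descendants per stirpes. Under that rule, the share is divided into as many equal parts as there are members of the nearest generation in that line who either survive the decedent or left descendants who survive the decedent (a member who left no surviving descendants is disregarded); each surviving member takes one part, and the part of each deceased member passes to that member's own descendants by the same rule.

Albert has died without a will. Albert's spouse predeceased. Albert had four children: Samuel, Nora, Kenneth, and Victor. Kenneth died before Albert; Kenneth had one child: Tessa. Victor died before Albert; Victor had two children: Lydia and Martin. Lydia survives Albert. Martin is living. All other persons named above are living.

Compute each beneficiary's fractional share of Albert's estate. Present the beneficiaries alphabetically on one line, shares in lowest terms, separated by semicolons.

There is no surviving spouse, so the entire estate passes to Albert's descendants per stirpes.
The estate is divided into 4 equal shares of 1/4 among Samuel, Nora, Kenneth, Victor.
Samuel is living and takes 1/4.
Nora is living and takes 1/4.
Kenneth predeceased; the 1/4 allotted to Kenneth's branch passes to Kenneth's issue by representation.
Tessa is the sole taker at this level and receives the full 1/4.
Victor predeceased; the 1/4 allotted to Victor's branch passes to Victor's issue by representation.
The 1/4 is divided into 2 equal shares of 1/8 among Lydia, Martin.
Lydia is living and takes 1/8.
Martin is living and takes 1/8.

Lydia 1/8; Martin 1/8; Nora 1/4; Samuel 1/4; Tessa 1/4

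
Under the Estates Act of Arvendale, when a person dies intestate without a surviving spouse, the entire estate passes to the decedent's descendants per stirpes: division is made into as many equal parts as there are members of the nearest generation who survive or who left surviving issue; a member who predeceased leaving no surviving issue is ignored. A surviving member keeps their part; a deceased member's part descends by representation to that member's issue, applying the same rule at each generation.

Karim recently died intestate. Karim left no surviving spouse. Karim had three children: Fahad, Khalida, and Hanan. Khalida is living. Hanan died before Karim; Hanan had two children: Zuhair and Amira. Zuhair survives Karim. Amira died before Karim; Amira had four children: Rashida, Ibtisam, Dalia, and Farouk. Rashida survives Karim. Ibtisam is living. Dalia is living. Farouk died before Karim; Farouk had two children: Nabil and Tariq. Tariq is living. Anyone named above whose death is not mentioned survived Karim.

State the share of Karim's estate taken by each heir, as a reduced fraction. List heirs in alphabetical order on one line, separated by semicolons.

There is no surviving spouse, so the entire estate passes to Karim's descendants per stirpes.
The estate is divided into 3 equal shares of 1/3 among Fahad, Khalida, Hanan.
Fahad is living and takes 1/3.
Khalida is living and takes 1/3.
Hanan predeceased; the 1/3 allotted to Hanan's branch passes to Hanan's issue by representation.
The 1/3 is divided into 2 equal shares of 1/6 among Zuhair, Amira.
Zuhair is living and takes 1/6.
Amira predeceased; the 1/6 allotted to Amira's branch passes to Amira's issue by representation.
The 1/6 is divided into 4 equal shares of 1/24 among Rashida, Ibtisam, Dalia, Farouk.
Rashida is living and takes 1/24.
Ibtisam is living and takes 1/24.
Dalia is living and takes 1/24.
Farouk predeceased; the 1/24 allotted to Farouk's branch passes to Farouk's issue by representation.
The 1/24 is divided into 2 equal shares of 1/48 among Nabil, Tariq.
Nabil is living and takes 1/48.
Tariq is living and takes 1/48.

Dalia 1/24; Fahad 1/3; Ibtisam 1/24; Khalida 1/3; Nabil 1/48; Rashida 1/24; Tariq 1/48; Zuhair 1/6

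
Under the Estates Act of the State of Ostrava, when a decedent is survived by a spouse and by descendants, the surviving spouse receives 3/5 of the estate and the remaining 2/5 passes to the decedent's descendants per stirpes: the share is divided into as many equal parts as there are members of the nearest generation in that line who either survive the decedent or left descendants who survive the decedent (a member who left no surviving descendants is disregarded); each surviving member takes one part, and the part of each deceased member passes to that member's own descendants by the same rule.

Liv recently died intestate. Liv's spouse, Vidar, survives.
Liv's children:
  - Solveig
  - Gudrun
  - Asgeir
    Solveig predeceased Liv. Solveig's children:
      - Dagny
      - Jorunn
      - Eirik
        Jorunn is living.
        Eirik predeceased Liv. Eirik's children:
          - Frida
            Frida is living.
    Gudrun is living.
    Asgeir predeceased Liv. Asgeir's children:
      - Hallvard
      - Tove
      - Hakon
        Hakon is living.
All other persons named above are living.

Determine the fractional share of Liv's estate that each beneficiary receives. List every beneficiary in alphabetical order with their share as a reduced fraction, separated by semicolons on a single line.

Vidar, as surviving spouse, takes 3/5.
The remaining 2/5 passes to Liv's descendants per stirpes.
The 2/5 is divided into 3 equal shares of 2/15 among Solveig, Gudrun, Asgeir.
Solveig predeceased; the 2/15 allotted to Solveig's branch passes to Solveig's issue by representation.
The 2/15 is divided into 3 equal shares of 2/45 among Dagny, Jorunn, Eirik.
Dagny is living and takes 2/45.
Jorunn is living and takes 2/45.
Eirik predeceased; the 2/45 allotted to Eirik's branch passes to Eirik's issue by representation.
Frida is the sole taker at this level and receives the full 2/45.
Gudrun is living and takes 2/15.
Asgeir predeceased; the 2/15 allotted to Asgeir's branch passes to Asgeir's issue by representation.
The 2/15 is divided into 3 equal shares of 2/45 among Hallvard, Tove, Hakon.
Hallvard is living and takes 2/45.
Tove is living and takes 2/45.
Hakon is living and takes 2/45.

Dagny 2/45; Frida 2/45; Gudrun 2/15; Hakon 2/45; Hallvard 2/45; Jorunn 2/45; Tove 2/45; Vidar 3/5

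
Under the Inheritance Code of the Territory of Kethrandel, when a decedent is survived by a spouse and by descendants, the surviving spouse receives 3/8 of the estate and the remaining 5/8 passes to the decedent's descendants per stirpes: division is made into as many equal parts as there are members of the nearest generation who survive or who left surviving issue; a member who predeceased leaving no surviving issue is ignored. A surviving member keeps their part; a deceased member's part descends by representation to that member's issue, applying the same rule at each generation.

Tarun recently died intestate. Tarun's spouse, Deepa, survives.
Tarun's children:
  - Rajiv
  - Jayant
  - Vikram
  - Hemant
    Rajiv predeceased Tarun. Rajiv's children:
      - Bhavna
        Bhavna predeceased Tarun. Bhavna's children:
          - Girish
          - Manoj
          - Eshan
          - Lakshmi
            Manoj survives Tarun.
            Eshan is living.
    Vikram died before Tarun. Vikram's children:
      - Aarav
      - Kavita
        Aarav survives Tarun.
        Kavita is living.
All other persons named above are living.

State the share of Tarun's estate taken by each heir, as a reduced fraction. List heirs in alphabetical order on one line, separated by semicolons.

Aarav 5/64; Deepa 3/8; Eshan 5/128; Girish 5/128; Hemant 5/32; Jayant 5/32; Kavita 5/64; Lakshmi 5/128; Manoj 5/128

Deepa, as surviving spouse, takes 3/8.
The remaining 5/8 passes to Tarun's descendants per stirpes.
The 5/8 is divided into 4 equal shares of 5/32 among Rajiv, Jayant, Vikram, Hemant.
Rajiv predeceased; the 5/32 allotted to Rajiv's branch passes to Rajiv's issue by representation.
Bhavna's line is the sole branch at this level, so the full 5/32 passes to Bhavna's issue by representation.
The 5/32 is divided into 4 equal shares of 5/128 among Girish, Manoj, Eshan, Lakshmi.
Girish is living and takes 5/128.
Manoj is living and takes 5/128.
Eshan is living and takes 5/128.
Lakshmi is living and takes 5/128.
Jayant is living and takes 5/32.
Vikram predeceased; the 5/32 allotted to Vikram's branch passes to Vikram's issue by representation.
The 5/32 is divided into 2 equal shares of 5/64 among Aarav, Kavita.
Aarav is living and takes 5/64.
Kavita is living and takes 5/64.
Hemant is living and takes 5/32.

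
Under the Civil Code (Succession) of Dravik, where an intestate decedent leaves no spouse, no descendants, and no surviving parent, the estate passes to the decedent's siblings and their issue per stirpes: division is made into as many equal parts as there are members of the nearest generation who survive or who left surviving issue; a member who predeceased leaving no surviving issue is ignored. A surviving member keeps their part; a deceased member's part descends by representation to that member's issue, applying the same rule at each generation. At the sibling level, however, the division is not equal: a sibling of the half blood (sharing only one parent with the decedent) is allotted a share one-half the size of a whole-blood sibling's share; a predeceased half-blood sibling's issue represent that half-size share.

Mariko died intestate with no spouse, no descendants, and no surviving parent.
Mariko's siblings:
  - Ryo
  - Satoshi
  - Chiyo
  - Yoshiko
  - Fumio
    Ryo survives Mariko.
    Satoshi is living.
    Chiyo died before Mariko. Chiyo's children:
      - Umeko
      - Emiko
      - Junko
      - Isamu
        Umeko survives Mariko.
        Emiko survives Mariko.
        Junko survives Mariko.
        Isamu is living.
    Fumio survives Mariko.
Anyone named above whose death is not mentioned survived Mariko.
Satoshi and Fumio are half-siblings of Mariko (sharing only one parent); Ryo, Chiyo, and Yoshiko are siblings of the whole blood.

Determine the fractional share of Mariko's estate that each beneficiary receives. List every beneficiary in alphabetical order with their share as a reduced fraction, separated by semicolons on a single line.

No spouse, descendants, or parent survives, so the estate passes to Mariko's siblings per stirpes.
Half-blood siblings count for one-half the weight of whole-blood siblings at the initial division.
Dividing 1 in proportion to weights (total weight 4): Ryo (weight 1) → 1/4; Satoshi (weight 1/2) → 1/8; Chiyo (weight 1) → 1/4; Yoshiko (weight 1) → 1/4; Fumio (weight 1/2) → 1/8.
Ryo is living and takes 1/4.
Satoshi is living and takes 1/8.
Chiyo predeceased; the 1/4 allotted to Chiyo's branch passes to Chiyo's issue by representation.
The 1/4 is divided into 4 equal shares of 1/16 among Umeko, Emiko, Junko, Isamu.
Umeko is living and takes 1/16.
Emiko is living and takes 1/16.
Junko is living and takes 1/16.
Isamu is living and takes 1/16.
Yoshiko is living and takes 1/4.
Fumio is living and takes 1/8.

Emiko 1/16; Fumio 1/8; Isamu 1/16; Junko 1/16; Ryo 1/4; Satoshi 1/8; Umeko 1/16; Yoshiko 1/4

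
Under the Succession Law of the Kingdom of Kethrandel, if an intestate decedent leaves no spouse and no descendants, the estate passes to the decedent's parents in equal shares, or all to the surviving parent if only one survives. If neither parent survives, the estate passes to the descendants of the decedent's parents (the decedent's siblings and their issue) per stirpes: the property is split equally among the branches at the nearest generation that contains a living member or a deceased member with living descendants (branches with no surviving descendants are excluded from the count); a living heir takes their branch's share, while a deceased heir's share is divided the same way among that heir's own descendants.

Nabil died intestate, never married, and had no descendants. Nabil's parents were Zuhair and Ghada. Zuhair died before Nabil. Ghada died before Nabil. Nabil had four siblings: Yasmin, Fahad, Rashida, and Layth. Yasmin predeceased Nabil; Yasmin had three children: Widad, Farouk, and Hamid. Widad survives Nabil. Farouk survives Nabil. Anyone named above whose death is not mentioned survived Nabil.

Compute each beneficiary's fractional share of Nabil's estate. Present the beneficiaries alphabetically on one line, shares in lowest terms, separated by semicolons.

Fahad 1/4; Farouk 1/12; Hamid 1/12; Layth 1/4; Rashida 1/4; Widad 1/12

Neither parent survives and there are no descendants, so the estate passes to Nabil's siblings and their issue per stirpes.
The estate is divided into 4 equal shares of 1/4 among Yasmin, Fahad, Rashida, Layth.
Yasmin predeceased; the 1/4 allotted to Yasmin's branch passes to Yasmin's issue by representation.
The 1/4 is divided into 3 equal shares of 1/12 among Widad, Farouk, Hamid.
Widad is living and takes 1/12.
Farouk is living and takes 1/12.
Hamid is living and takes 1/12.
Fahad is living and takes 1/4.
Rashida is living and takes 1/4.
Layth is living and takes 1/4.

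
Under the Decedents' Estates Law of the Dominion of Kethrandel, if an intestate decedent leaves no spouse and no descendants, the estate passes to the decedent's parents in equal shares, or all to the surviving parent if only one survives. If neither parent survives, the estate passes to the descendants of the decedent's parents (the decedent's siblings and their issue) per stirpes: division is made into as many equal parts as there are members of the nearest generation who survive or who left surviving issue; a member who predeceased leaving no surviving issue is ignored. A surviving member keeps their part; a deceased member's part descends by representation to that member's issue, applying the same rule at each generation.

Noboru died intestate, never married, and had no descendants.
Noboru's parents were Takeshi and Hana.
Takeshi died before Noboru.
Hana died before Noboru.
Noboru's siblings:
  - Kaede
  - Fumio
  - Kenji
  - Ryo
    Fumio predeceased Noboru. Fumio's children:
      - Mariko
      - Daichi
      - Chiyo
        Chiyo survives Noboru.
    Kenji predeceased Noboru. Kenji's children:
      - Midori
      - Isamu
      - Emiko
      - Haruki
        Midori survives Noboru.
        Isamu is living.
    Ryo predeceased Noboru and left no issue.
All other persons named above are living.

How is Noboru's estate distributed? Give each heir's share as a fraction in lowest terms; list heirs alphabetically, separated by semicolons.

Neither parent survives and there are no descendants, so the estate passes to Noboru's siblings and their issue per stirpes.
Ryo left no surviving issue, so that branch lapses and is disregarded.
The estate is divided into 3 equal shares of 1/3 among Kaede, Fumio, Kenji.
Kaede is living and takes 1/3.
Fumio predeceased; the 1/3 allotted to Fumio's branch passes to Fumio's issue by representation.
The 1/3 is divided into 3 equal shares of 1/9 among Mariko, Daichi, Chiyo.
Mariko is living and takes 1/9.
Daichi is living and takes 1/9.
Chiyo is living and takes 1/9.
Kenji predeceased; the 1/3 allotted to Kenji's branch passes to Kenji's issue by representation.
The 1/3 is divided into 4 equal shares of 1/12 among Midori, Isamu, Emiko, Haruki.
Midori is living and takes 1/12.
Isamu is living and takes 1/12.
Emiko is living and takes 1/12.
Haruki is living and takes 1/12.

Chiyo 1/9; Daichi 1/9; Emiko 1/12; Haruki 1/12; Isamu 1/12; Kaede 1/3; Mariko 1/9; Midori 1/12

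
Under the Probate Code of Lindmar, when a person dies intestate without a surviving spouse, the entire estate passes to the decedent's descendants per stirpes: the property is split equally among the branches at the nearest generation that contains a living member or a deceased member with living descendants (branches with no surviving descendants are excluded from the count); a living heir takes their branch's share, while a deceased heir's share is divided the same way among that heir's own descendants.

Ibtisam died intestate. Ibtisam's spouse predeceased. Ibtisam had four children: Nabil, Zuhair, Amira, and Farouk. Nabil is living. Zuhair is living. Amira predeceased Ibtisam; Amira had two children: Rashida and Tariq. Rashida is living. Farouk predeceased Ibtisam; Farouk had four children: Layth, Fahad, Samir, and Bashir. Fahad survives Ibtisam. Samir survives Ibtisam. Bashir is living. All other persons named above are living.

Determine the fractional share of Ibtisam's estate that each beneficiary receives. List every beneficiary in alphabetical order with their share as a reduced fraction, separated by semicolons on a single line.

Bashir 1/16; Fahad 1/16; Layth 1/16; Nabil 1/4; Rashida 1/8; Samir 1/16; Tariq 1/8; Zuhair 1/4

There is no surviving spouse, so the entire estate passes to Ibtisam's descendants per stirpes.
The estate is divided into 4 equal shares of 1/4 among Nabil, Zuhair, Amira, Farouk.
Nabil is living and takes 1/4.
Zuhair is living and takes 1/4.
Amira predeceased; the 1/4 allotted to Amira's branch passes to Amira's issue by representation.
The 1/4 is divided into 2 equal shares of 1/8 among Rashida, Tariq.
Rashida is living and takes 1/8.
Tariq is living and takes 1/8.
Farouk predeceased; the 1/4 allotted to Farouk's branch passes to Farouk's issue by representation.
The 1/4 is divided into 4 equal shares of 1/16 among Layth, Fahad, Samir, Bashir.
Layth is living and takes 1/16.
Fahad is living and takes 1/16.
Samir is living and takes 1/16.
Bashir is living and takes 1/16.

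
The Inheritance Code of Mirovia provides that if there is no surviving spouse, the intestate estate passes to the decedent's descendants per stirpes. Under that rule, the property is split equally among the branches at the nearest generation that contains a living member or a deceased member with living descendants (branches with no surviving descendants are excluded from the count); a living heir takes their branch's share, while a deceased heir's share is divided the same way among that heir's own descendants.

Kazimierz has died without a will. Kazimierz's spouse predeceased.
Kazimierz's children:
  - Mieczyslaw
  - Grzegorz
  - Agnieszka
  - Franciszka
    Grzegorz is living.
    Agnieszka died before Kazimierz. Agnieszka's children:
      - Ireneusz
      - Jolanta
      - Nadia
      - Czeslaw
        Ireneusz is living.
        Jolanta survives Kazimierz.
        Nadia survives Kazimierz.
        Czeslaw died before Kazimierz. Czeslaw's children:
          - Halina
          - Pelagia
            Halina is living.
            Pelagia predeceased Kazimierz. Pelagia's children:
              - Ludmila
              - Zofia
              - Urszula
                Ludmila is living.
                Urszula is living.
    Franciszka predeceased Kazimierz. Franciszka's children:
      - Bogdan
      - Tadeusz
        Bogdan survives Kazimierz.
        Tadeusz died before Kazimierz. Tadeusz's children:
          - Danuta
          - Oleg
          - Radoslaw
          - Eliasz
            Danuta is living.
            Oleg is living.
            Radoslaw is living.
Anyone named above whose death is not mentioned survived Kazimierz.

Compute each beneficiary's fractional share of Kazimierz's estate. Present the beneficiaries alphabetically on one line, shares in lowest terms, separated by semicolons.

Bogdan 1/8; Danuta 1/32; Eliasz 1/32; Grzegorz 1/4; Halina 1/32; Ireneusz 1/16; Jolanta 1/16; Ludmila 1/96; Mieczyslaw 1/4; Nadia 1/16; Oleg 1/32; Radoslaw 1/32; Urszula 1/96; Zofia 1/96

There is no surviving spouse, so the entire estate passes to Kazimierz's descendants per stirpes.
The estate is divided into 4 equal shares of 1/4 among Mieczyslaw, Grzegorz, Agnieszka, Franciszka.
Mieczyslaw is living and takes 1/4.
Grzegorz is living and takes 1/4.
Agnieszka predeceased; the 1/4 allotted to Agnieszka's branch passes to Agnieszka's issue by representation.
The 1/4 is divided into 4 equal shares of 1/16 among Ireneusz, Jolanta, Nadia, Czeslaw.
Ireneusz is living and takes 1/16.
Jolanta is living and takes 1/16.
Nadia is living and takes 1/16.
Czeslaw predeceased; the 1/16 allotted to Czeslaw's branch passes to Czeslaw's issue by representation.
The 1/16 is divided into 2 equal shares of 1/32 among Halina, Pelagia.
Halina is living and takes 1/32.
Pelagia predeceased; the 1/32 allotted to Pelagia's branch passes to Pelagia's issue by representation.
The 1/32 is divided into 3 equal shares of 1/96 among Ludmila, Zofia, Urszula.
Ludmila is living and takes 1/96.
Zofia is living and takes 1/96.
Urszula is living and takes 1/96.
Franciszka predeceased; the 1/4 allotted to Franciszka's branch passes to Franciszka's issue by representation.
The 1/4 is divided into 2 equal shares of 1/8 among Bogdan, Tadeusz.
Bogdan is living and takes 1/8.
Tadeusz predeceased; the 1/8 allotted to Tadeusz's branch passes to Tadeusz's issue by representation.
The 1/8 is divided into 4 equal shares of 1/32 among Danuta, Oleg, Radoslaw, Eliasz.
Danuta is living and takes 1/32.
Oleg is living and takes 1/32.
Radoslaw is living and takes 1/32.
Eliasz is living and takes 1/32.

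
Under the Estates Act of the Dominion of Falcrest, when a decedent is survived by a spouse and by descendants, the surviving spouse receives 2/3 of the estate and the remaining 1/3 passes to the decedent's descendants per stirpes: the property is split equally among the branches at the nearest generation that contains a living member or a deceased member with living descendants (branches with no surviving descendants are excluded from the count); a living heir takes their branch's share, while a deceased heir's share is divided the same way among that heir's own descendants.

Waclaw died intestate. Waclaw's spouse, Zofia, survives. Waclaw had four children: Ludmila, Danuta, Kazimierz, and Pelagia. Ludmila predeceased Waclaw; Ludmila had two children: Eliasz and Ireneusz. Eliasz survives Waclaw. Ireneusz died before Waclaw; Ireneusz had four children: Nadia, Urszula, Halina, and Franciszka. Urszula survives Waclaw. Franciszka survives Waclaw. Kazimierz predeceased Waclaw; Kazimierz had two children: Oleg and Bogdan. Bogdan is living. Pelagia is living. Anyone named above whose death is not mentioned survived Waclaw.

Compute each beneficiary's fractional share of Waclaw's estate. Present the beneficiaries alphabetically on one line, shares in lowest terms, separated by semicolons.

Bogdan 1/24; Danuta 1/12; Eliasz 1/24; Franciszka 1/96; Halina 1/96; Nadia 1/96; Oleg 1/24; Pelagia 1/12; Urszula 1/96; Zofia 2/3

Zofia, as surviving spouse, takes 2/3.
The remaining 1/3 passes to Waclaw's descendants per stirpes.
The 1/3 is divided into 4 equal shares of 1/12 among Ludmila, Danuta, Kazimierz, Pelagia.
Ludmila predeceased; the 1/12 allotted to Ludmila's branch passes to Ludmila's issue by representation.
The 1/12 is divided into 2 equal shares of 1/24 among Eliasz, Ireneusz.
Eliasz is living and takes 1/24.
Ireneusz predeceased; the 1/24 allotted to Ireneusz's branch passes to Ireneusz's issue by representation.
The 1/24 is divided into 4 equal shares of 1/96 among Nadia, Urszula, Halina, Franciszka.
Nadia is living and takes 1/96.
Urszula is living and takes 1/96.
Halina is living and takes 1/96.
Franciszka is living and takes 1/96.
Danuta is living and takes 1/12.
Kazimierz predeceased; the 1/12 allotted to Kazimierz's branch passes to Kazimierz's issue by representation.
The 1/12 is divided into 2 equal shares of 1/24 among Oleg, Bogdan.
Oleg is living and takes 1/24.
Bogdan is living and takes 1/24.
Pelagia is living and takes 1/12.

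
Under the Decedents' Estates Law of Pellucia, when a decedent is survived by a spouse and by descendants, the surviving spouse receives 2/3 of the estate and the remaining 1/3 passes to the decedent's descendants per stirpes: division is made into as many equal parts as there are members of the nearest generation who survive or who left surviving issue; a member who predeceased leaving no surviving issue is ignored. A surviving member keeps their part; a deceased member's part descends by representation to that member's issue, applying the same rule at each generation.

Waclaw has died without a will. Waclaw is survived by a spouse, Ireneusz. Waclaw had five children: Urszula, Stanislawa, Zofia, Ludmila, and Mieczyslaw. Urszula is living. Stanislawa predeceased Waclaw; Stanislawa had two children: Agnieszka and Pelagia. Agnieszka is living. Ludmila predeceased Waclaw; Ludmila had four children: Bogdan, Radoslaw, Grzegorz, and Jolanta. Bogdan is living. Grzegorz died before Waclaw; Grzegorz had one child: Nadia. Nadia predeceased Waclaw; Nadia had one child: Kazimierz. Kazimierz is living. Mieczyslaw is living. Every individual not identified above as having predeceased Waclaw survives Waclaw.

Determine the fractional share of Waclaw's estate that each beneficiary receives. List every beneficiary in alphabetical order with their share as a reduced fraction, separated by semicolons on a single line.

Agnieszka 1/30; Bogdan 1/60; Ireneusz 2/3; Jolanta 1/60; Kazimierz 1/60; Mieczyslaw 1/15; Pelagia 1/30; Radoslaw 1/60; Urszula 1/15; Zofia 1/15

Ireneusz, as surviving spouse, takes 2/3.
The remaining 1/3 passes to Waclaw's descendants per stirpes.
The 1/3 is divided into 5 equal shares of 1/15 among Urszula, Stanislawa, Zofia, Ludmila, Mieczyslaw.
Urszula is living and takes 1/15.
Stanislawa predeceased; the 1/15 allotted to Stanislawa's branch passes to Stanislawa's issue by representation.
The 1/15 is divided into 2 equal shares of 1/30 among Agnieszka, Pelagia.
Agnieszka is living and takes 1/30.
Pelagia is living and takes 1/30.
Zofia is living and takes 1/15.
Ludmila predeceased; the 1/15 allotted to Ludmila's branch passes to Ludmila's issue by representation.
The 1/15 is divided into 4 equal shares of 1/60 among Bogdan, Radoslaw, Grzegorz, Jolanta.
Bogdan is living and takes 1/60.
Radoslaw is living and takes 1/60.
Grzegorz predeceased; the 1/60 allotted to Grzegorz's branch passes to Grzegorz's issue by representation.
Nadia's line is the sole branch at this level, so the full 1/60 passes to Nadia's issue by representation.
Kazimierz is the sole taker at this level and receives the full 1/60.
Jolanta is living and takes 1/60.
Mieczyslaw is living and takes 1/15.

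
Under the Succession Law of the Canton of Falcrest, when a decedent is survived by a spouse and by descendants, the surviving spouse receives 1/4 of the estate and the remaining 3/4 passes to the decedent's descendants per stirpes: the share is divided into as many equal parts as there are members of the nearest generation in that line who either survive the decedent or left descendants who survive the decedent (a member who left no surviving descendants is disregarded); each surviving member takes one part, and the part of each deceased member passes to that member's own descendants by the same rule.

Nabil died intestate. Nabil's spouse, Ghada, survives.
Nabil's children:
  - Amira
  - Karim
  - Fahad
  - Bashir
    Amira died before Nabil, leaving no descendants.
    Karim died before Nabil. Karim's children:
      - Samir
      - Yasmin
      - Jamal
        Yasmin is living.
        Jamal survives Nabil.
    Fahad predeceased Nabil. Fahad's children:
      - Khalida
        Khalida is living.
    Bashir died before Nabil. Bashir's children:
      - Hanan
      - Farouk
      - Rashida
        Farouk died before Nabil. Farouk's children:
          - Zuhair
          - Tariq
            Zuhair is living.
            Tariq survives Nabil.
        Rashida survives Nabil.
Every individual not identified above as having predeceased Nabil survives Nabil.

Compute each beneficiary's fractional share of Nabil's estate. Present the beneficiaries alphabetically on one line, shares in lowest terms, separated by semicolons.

Ghada, as surviving spouse, takes 1/4.
The remaining 3/4 passes to Nabil's descendants per stirpes.
Amira left no surviving issue, so that branch lapses and is disregarded.
The 3/4 is divided into 3 equal shares of 1/4 among Karim, Fahad, Bashir.
Karim predeceased; the 1/4 allotted to Karim's branch passes to Karim's issue by representation.
The 1/4 is divided into 3 equal shares of 1/12 among Samir, Yasmin, Jamal.
Samir is living and takes 1/12.
Yasmin is living and takes 1/12.
Jamal is living and takes 1/12.
Fahad predeceased; the 1/4 allotted to Fahad's branch passes to Fahad's issue by representation.
Khalida is the sole taker at this level and receives the full 1/4.
Bashir predeceased; the 1/4 allotted to Bashir's branch passes to Bashir's issue by representation.
The 1/4 is divided into 3 equal shares of 1/12 among Hanan, Farouk, Rashida.
Hanan is living and takes 1/12.
Farouk predeceased; the 1/12 allotted to Farouk's branch passes to Farouk's issue by representation.
The 1/12 is divided into 2 equal shares of 1/24 among Zuhair, Tariq.
Zuhair is living and takes 1/24.
Tariq is living and takes 1/24.
Rashida is living and takes 1/12.

Ghada 1/4; Hanan 1/12; Jamal 1/12; Khalida 1/4; Rashida 1/12; Samir 1/12; Tariq 1/24; Yasmin 1/12; Zuhair 1/24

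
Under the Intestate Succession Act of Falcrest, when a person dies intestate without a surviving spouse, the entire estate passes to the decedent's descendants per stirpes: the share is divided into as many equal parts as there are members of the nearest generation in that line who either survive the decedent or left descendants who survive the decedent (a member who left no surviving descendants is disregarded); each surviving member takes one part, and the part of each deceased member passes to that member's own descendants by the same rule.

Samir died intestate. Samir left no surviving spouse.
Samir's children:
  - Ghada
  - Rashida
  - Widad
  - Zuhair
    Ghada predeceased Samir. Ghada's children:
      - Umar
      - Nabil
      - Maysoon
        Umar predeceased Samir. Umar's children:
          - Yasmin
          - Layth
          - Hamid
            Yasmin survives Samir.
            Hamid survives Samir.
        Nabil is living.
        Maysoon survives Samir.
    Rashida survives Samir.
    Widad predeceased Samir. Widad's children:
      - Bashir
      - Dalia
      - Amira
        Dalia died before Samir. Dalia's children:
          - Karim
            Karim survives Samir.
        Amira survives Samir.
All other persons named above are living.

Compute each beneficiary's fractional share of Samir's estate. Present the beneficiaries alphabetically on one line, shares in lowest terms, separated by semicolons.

Amira 1/12; Bashir 1/12; Hamid 1/36; Karim 1/12; Layth 1/36; Maysoon 1/12; Nabil 1/12; Rashida 1/4; Yasmin 1/36; Zuhair 1/4

There is no surviving spouse, so the entire estate passes to Samir's descendants per stirpes.
The estate is divided into 4 equal shares of 1/4 among Ghada, Rashida, Widad, Zuhair.
Ghada predeceased; the 1/4 allotted to Ghada's branch passes to Ghada's issue by representation.
The 1/4 is divided into 3 equal shares of 1/12 among Umar, Nabil, Maysoon.
Umar predeceased; the 1/12 allotted to Umar's branch passes to Umar's issue by representation.
The 1/12 is divided into 3 equal shares of 1/36 among Yasmin, Layth, Hamid.
Yasmin is living and takes 1/36.
Layth is living and takes 1/36.
Hamid is living and takes 1/36.
Nabil is living and takes 1/12.
Maysoon is living and takes 1/12.
Rashida is living and takes 1/4.
Widad predeceased; the 1/4 allotted to Widad's branch passes to Widad's issue by representation.
The 1/4 is divided into 3 equal shares of 1/12 among Bashir, Dalia, Amira.
Bashir is living and takes 1/12.
Dalia predeceased; the 1/12 allotted to Dalia's branch passes to Dalia's issue by representation.
Karim is the sole taker at this level and receives the full 1/12.
Amira is living and takes 1/12.
Zuhair is living and takes 1/4.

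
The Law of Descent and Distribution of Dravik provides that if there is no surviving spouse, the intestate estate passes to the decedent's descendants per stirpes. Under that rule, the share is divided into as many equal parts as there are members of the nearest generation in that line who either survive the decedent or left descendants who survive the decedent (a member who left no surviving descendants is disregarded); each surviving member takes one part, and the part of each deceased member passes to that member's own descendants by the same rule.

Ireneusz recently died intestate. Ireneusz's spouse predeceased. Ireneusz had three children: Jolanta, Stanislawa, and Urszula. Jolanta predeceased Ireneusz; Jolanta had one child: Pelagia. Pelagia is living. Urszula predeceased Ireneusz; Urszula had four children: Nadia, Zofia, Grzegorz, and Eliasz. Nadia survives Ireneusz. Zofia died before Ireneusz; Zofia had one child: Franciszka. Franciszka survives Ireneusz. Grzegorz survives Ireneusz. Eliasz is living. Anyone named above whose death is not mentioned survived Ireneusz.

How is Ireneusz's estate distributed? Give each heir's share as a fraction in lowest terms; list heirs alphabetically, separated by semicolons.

Eliasz 1/12; Franciszka 1/12; Grzegorz 1/12; Nadia 1/12; Pelagia 1/3; Stanislawa 1/3

There is no surviving spouse, so the entire estate passes to Ireneusz's descendants per stirpes.
The estate is divided into 3 equal shares of 1/3 among Jolanta, Stanislawa, Urszula.
Jolanta predeceased; the 1/3 allotted to Jolanta's branch passes to Jolanta's issue by representation.
Pelagia is the sole taker at this level and receives the full 1/3.
Stanislawa is living and takes 1/3.
Urszula predeceased; the 1/3 allotted to Urszula's branch passes to Urszula's issue by representation.
The 1/3 is divided into 4 equal shares of 1/12 among Nadia, Zofia, Grzegorz, Eliasz.
Nadia is living and takes 1/12.
Zofia predeceased; the 1/12 allotted to Zofia's branch passes to Zofia's issue by representation.
Franciszka is the sole taker at this level and receives the full 1/12.
Grzegorz is living and takes 1/12.
Eliasz is living and takes 1/12.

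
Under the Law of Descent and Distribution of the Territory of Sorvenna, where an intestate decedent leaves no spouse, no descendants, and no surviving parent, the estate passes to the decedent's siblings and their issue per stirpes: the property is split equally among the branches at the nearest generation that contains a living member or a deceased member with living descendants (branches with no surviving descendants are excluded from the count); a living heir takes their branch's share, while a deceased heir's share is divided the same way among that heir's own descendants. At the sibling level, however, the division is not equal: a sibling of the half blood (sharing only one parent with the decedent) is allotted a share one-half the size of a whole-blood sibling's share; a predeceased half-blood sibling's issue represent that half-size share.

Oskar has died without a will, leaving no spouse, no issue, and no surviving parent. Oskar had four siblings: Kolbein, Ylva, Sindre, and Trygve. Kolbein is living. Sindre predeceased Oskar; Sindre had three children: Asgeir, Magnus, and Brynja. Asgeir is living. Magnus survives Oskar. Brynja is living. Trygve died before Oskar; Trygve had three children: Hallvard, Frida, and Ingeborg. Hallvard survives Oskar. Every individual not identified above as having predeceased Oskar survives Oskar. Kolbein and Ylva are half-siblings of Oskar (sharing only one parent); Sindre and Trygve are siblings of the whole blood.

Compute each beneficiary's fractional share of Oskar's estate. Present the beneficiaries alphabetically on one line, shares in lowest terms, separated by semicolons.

Asgeir 1/9; Brynja 1/9; Frida 1/9; Hallvard 1/9; Ingeborg 1/9; Kolbein 1/6; Magnus 1/9; Ylva 1/6

No spouse, descendants, or parent survives, so the estate passes to Oskar's siblings per stirpes.
Half-blood siblings count for one-half the weight of whole-blood siblings at the initial division.
Dividing 1 in proportion to weights (total weight 3): Kolbein (weight 1/2) → 1/6; Ylva (weight 1/2) → 1/6; Sindre (weight 1) → 1/3; Trygve (weight 1) → 1/3.
Kolbein is living and takes 1/6.
Ylva is living and takes 1/6.
Sindre predeceased; the 1/3 allotted to Sindre's branch passes to Sindre's issue by representation.
The 1/3 is divided into 3 equal shares of 1/9 among Asgeir, Magnus, Brynja.
Asgeir is living and takes 1/9.
Magnus is living and takes 1/9.
Brynja is living and takes 1/9.
Trygve predeceased; the 1/3 allotted to Trygve's branch passes to Trygve's issue by representation.
The 1/3 is divided into 3 equal shares of 1/9 among Hallvard, Frida, Ingeborg.
Hallvard is living and takes 1/9.
Frida is living and takes 1/9.
Ingeborg is living and takes 1/9.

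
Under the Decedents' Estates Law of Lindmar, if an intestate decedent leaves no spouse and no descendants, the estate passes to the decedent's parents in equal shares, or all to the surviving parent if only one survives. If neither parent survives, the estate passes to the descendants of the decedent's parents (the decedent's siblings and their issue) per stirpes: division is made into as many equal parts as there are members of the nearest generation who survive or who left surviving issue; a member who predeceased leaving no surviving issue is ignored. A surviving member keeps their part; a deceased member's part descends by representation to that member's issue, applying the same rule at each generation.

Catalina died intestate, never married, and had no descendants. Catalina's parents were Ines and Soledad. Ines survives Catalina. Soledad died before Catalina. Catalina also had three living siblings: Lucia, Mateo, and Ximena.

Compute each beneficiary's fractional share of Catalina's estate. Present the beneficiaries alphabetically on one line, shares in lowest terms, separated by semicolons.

Ines 1

Only one parent, Ines, survives, so Ines takes the entire estate. The siblings take nothing because a surviving parent has priority.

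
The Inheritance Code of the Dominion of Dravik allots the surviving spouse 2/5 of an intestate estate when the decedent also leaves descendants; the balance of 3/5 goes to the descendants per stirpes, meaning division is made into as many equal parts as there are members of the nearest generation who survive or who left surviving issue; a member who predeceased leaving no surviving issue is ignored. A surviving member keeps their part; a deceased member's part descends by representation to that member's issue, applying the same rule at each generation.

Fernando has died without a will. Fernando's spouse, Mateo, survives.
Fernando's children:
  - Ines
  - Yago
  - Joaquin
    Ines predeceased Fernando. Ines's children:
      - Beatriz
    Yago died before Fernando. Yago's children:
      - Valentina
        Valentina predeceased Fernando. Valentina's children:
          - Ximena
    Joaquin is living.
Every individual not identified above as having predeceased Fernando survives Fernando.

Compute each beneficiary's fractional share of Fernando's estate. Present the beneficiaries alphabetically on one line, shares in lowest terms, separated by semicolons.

Beatriz 1/5; Joaquin 1/5; Mateo 2/5; Ximena 1/5

Mateo, as surviving spouse, takes 2/5.
The remaining 3/5 passes to Fernando's descendants per stirpes.
The 3/5 is divided into 3 equal shares of 1/5 among Ines, Yago, Joaquin.
Ines predeceased; the 1/5 allotted to Ines's branch passes to Ines's issue by representation.
Beatriz is the sole taker at this level and receives the full 1/5.
Yago predeceased; the 1/5 allotted to Yago's branch passes to Yago's issue by representation.
Valentina's line is the sole branch at this level, so the full 1/5 passes to Valentina's issue by representation.
Ximena is the sole taker at this level and receives the full 1/5.
Joaquin is living and takes 1/5.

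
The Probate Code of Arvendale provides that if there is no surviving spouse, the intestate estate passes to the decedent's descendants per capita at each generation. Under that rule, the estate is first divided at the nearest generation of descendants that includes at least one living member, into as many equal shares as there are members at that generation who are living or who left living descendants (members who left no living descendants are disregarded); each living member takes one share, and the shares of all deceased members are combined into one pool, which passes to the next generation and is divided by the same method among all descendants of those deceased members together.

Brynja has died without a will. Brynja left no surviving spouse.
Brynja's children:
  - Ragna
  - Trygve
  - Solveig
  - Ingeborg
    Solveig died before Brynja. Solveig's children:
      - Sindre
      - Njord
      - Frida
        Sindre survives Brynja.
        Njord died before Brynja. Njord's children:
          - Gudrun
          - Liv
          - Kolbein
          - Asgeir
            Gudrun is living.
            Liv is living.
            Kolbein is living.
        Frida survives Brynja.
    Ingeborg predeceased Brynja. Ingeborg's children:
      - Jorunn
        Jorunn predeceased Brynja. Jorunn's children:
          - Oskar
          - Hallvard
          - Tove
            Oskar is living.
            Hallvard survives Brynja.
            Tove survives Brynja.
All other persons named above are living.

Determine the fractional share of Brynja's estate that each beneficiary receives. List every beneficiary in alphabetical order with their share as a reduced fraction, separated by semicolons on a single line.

There is no surviving spouse, so the entire estate passes to Brynja's descendants per capita at each generation.
At generation 1 (Ragna, Trygve, Solveig, Ingeborg) there are 4 shares of (1)/4 = 1/4 each.
Living: Ragna and Trygve — each takes 1/4.
Deceased: Solveig and Ingeborg. Their combined 1/2 is pooled and carried to generation 2.
At generation 2 (Sindre, Njord, Frida, Jorunn) there are 4 shares of (1/2)/4 = 1/8 each.
Living: Sindre and Frida — each takes 1/8.
Deceased: Njord and Jorunn. Their combined 1/4 is pooled and carried to generation 3.
At generation 3 (Gudrun, Liv, Kolbein, Asgeir, Oskar, Hallvard, Tove) there are 7 shares of (1/4)/7 = 1/28 each.
Living: Gudrun, Liv, Kolbein, Asgeir, Oskar, Hallvard, and Tove — each takes 1/28.

Asgeir 1/28; Frida 1/8; Gudrun 1/28; Hallvard 1/28; Kolbein 1/28; Liv 1/28; Oskar 1/28; Ragna 1/4; Sindre 1/8; Tove 1/28; Trygve 1/4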